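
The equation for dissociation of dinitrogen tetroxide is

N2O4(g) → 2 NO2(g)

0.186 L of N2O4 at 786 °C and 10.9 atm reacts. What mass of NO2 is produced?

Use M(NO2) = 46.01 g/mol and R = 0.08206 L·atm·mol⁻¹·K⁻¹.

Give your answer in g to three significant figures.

2.15 g

n(N2O4) = PV/RT = (10.9 × 0.186) / (0.08206 × 1059.15) = 0.02333 mol
n(NO2) = (2/1) × 0.02333 = 0.04666 mol
m(NO2) = 0.04666 × 46.01 = 2.147 g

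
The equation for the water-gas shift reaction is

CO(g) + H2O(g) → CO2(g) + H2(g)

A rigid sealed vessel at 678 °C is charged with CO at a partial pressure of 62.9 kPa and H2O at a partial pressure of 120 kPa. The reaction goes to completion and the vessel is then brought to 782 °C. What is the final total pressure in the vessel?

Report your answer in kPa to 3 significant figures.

203 kPa

With V and T fixed, P_i ∝ n_i, so the mole ratios apply directly to partial pressures at 678 °C.
P(H2O) required for 62.9 kPa of CO = (1/1) × 62.9 = 62.90 kPa; available 120 kPa, so CO is limiting.
P(H2O) remaining = 120 − (1/1) × 62.9 = 57.10 kPa
P(gaseous products) = (1+1)/1 × 62.9 = 125.8 kPa
P_total at 678 °C = 57.10 + 125.8 = 182.9 kPa
Scaling to 782 °C: P = 182.9 × 1055.15/951.15 = 202.9 kPa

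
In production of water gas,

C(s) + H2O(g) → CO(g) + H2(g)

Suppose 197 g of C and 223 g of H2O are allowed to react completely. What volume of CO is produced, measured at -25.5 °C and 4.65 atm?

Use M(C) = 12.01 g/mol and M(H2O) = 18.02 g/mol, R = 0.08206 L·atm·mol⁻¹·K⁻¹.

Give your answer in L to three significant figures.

n(C) = 197 / 12.01 = 16.40 mol
n(H2O) = 223 / 18.02 = 12.38 mol
For 16.40 mol C, stoichiometry requires (1/1) × 16.40 = 16.40 mol H2O; 12.38 mol is available, so H2O is limiting.
n(CO) = (1/1) × 12.38 = 12.38 mol
V(CO) = nRT/P = 12.38 × 0.08206 × 247.65 / 4.65 = 54.11 L

54.1 L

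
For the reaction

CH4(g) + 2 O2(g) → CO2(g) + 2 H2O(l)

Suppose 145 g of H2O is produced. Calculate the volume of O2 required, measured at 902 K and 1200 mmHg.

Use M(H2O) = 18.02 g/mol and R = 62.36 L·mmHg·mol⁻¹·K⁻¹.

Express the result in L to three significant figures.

377 L

n(H2O) = 145.0 / 18.02 = 8.047 mol
n(O2) = (2/2) × 8.047 = 8.047 mol
V = nRT/P = 8.047 × 62.36 × 902 / 1200 = 377.2 L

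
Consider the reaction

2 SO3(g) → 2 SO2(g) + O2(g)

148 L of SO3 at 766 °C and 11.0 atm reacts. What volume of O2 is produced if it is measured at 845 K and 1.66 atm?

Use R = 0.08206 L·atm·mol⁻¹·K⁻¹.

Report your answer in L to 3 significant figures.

399 L

n(SO3) = PV/RT = (11.0 × 148) / (0.08206 × 1039.15) = 19.09 mol
n(O2) = (1/2) × 19.09 = 9.545 mol
V = nRT/P = 9.545 × 0.08206 × 845 / 1.66 = 398.7 L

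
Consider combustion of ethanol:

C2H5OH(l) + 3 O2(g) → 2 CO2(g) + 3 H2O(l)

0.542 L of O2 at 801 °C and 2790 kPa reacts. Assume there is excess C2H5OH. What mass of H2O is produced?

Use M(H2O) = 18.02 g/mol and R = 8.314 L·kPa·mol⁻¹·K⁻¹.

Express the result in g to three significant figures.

3.05 g

n(O2) = PV/RT = (2790 × 0.542) / (8.314 × 1074.15) = 0.1693 mol
n(H2O) = (3/3) × 0.1693 = 0.1693 mol
m(H2O) = 0.1693 × 18.02 = 3.051 g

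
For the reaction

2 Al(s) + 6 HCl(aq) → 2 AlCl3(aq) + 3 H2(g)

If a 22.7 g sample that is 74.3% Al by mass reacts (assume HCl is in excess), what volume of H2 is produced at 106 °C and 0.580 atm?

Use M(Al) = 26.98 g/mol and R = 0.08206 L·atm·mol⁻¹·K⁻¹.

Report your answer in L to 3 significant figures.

50.3 L

mass of Al = 22.7 × 74.3/100 = 16.87 g
n(Al) = 16.87 / 26.98 = 0.6253 mol
n(H2) = (3/2) × 0.6253 = 0.9379 mol
V = nRT/P = 0.9379 × 0.08206 × 379.15 / 0.580 = 50.31 L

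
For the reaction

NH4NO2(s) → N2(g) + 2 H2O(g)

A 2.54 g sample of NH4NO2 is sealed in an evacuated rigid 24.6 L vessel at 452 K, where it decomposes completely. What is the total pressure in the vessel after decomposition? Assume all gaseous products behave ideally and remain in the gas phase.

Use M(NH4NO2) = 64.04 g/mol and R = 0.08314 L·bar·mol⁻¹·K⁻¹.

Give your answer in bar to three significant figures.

n(NH4NO2) = 2.54 / 64.04 = 0.03966 mol
n(gas produced) = (3/1) × 0.03966 = 0.1190 mol
P = nRT/V = 0.1190 × 0.08314 × 452 / 24.6 = 0.1818 bar

0.182 bar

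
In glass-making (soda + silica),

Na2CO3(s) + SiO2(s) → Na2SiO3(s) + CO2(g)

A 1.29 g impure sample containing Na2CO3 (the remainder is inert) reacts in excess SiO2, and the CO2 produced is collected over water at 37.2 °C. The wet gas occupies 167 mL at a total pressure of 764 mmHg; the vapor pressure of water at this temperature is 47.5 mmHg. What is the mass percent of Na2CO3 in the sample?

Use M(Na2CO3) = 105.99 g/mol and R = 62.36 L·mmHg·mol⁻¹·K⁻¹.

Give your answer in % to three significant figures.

50.8 %

P(CO2) = 764 − 47.5 = 716.5 mmHg
n(CO2) = PV/RT = (716.5 × 0.1670) / (62.36 × 310.35) = 0.006183 mol
n(Na2CO3) = (1/1) × 0.006183 = 0.006183 mol
m(Na2CO3) = 0.006183 × 105.99 = 0.6553 g
%Na2CO3 = 0.6553 / 1.29 × 100 = 50.80%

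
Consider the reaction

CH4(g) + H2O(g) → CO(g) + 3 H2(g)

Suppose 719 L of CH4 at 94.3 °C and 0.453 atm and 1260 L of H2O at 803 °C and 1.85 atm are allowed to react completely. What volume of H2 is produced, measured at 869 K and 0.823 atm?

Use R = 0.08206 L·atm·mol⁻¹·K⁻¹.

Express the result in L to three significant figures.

2810 L

n(CH4) = PV/RT = (0.453 × 719) / (0.08206 × 367.45) = 10.80 mol
n(H2O) = PV/RT = (1.85 × 1260) / (0.08206 × 1076.15) = 26.40 mol
For 10.80 mol CH4, stoichiometry requires (1/1) × 10.80 = 10.80 mol H2O; 26.40 mol is available, so CH4 is limiting.
n(H2) = (3/1) × 10.80 = 32.40 mol
V(H2) = nRT/P = 32.40 × 0.08206 × 869 / 0.823 = 2807 L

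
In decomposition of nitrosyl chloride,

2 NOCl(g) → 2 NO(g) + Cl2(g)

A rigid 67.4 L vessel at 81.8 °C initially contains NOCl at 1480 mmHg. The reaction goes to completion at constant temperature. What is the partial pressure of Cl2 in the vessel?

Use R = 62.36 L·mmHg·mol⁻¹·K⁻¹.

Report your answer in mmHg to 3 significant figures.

740 mmHg

n(NOCl)₀ = PV/RT = (1480 × 67.4) / (62.36 × 354.95) = 4.507 mol
n(Cl2) = (1/2) × 4.507 = 2.253 mol
P(Cl2) = nRT/V = 2.253 × 62.36 × 354.95 / 67.4 = 739.9 mmHg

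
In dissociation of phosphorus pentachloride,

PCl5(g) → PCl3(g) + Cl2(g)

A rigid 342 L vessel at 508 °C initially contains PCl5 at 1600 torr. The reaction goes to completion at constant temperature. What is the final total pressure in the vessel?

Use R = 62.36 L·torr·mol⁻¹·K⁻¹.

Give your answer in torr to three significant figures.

3200 torr

Rigid vessel, constant T ⇒ P scales with total gas moles (1 → 2).
P_final = (2/1) × 1600 = 3200 torr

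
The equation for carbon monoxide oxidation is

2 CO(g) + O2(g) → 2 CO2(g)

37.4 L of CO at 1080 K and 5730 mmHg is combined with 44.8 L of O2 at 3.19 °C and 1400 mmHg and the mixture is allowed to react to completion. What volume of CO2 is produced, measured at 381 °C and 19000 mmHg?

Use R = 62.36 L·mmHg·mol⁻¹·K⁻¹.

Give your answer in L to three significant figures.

n(CO) = PV/RT = (5730 × 37.4) / (62.36 × 1080) = 3.182 mol
n(O2) = PV/RT = (1400 × 44.8) / (62.36 × 276.34) = 3.640 mol
For 3.182 mol CO, stoichiometry requires (1/2) × 3.182 = 1.591 mol O2; 3.640 mol is available, so CO is limiting.
n(CO2) = (2/2) × 3.182 = 3.182 mol
V(CO2) = nRT/P = 3.182 × 62.36 × 654.15 / 19000 = 6.832 L

6.83 L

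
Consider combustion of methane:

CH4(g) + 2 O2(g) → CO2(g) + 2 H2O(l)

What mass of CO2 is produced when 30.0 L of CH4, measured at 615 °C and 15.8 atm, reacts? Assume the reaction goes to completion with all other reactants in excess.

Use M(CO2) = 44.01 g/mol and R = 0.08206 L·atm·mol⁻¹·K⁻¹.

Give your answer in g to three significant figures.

286 g

n(CH4) = PV/RT = (15.8 × 30.0) / (0.08206 × 888.15) = 6.504 mol
n(CO2) = (1/1) × 6.504 = 6.504 mol
m(CO2) = 6.504 × 44.01 = 286.2 g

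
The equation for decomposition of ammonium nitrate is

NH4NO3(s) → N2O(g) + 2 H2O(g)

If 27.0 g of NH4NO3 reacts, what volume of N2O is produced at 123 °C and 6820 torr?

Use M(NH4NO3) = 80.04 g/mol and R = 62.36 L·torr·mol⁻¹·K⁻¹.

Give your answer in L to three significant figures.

1.22 L

n(NH4NO3) = 27.00 / 80.04 = 0.3373 mol
n(N2O) = (1/1) × 0.3373 = 0.3373 mol
V = nRT/P = 0.3373 × 62.36 × 396.15 / 6820 = 1.222 L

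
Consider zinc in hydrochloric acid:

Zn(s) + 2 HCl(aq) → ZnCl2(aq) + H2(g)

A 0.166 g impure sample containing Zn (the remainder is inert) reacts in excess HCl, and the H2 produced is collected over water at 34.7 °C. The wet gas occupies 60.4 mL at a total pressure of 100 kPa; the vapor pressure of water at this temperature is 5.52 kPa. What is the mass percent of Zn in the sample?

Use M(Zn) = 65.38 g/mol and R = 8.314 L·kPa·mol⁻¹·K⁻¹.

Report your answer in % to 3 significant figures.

87.8 %

P(H2) = 100 − 5.52 = 94.48 kPa
n(H2) = PV/RT = (94.48 × 0.06040) / (8.314 × 307.85) = 0.002230 mol
n(Zn) = (1/1) × 0.002230 = 0.002230 mol
m(Zn) = 0.002230 × 65.38 = 0.1458 g
%Zn = 0.1458 / 0.166 × 100 = 87.83%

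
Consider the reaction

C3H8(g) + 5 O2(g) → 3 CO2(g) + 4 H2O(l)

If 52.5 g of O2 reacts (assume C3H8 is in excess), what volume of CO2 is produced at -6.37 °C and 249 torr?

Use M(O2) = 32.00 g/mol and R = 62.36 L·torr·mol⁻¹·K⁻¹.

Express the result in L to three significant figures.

n(O2) = 52.50 / 32.00 = 1.641 mol
n(CO2) = (3/5) × 1.641 = 0.9846 mol
V = nRT/P = 0.9846 × 62.36 × 266.78 / 249 = 65.78 L

65.8 L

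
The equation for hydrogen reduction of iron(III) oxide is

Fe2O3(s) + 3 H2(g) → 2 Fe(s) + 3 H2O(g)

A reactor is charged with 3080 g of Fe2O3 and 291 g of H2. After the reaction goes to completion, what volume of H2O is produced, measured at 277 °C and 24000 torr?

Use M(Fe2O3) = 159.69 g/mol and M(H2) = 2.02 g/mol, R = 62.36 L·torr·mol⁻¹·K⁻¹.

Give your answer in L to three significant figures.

82.7 L

n(Fe2O3) = 3080 / 159.69 = 19.29 mol
n(H2) = 291 / 2.02 = 144.1 mol
For 19.29 mol Fe2O3, stoichiometry requires (3/1) × 19.29 = 57.87 mol H2; 144.1 mol is available, so Fe2O3 is limiting.
n(H2O) = (3/1) × 19.29 = 57.87 mol
V(H2O) = nRT/P = 57.87 × 62.36 × 550.15 / 24000 = 82.72 L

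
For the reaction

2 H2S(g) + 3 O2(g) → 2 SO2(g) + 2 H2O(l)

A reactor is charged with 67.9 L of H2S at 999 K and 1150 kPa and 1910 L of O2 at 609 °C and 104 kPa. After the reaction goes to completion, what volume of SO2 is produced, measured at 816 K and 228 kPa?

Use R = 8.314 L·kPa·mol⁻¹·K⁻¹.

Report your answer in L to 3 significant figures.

n(H2S) = PV/RT = (1150 × 67.9) / (8.314 × 999) = 9.401 mol
n(O2) = PV/RT = (104 × 1910) / (8.314 × 882.15) = 27.08 mol
For 9.401 mol H2S, stoichiometry requires (3/2) × 9.401 = 14.10 mol O2; 27.08 mol is available, so H2S is limiting.
n(SO2) = (2/2) × 9.401 = 9.401 mol
V(SO2) = nRT/P = 9.401 × 8.314 × 816 / 228 = 279.7 L

280 L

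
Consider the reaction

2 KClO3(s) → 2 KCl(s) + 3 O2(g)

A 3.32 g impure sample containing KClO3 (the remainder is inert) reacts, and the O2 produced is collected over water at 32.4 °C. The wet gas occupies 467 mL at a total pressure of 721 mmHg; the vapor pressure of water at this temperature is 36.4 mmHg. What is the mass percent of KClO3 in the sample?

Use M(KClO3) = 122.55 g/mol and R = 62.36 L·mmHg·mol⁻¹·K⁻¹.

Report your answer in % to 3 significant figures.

P(O2) = 721 − 36.4 = 684.6 mmHg
n(O2) = PV/RT = (684.6 × 0.4670) / (62.36 × 305.55) = 0.01678 mol
n(KClO3) = (2/3) × 0.01678 = 0.01119 mol
m(KClO3) = 0.01119 × 122.55 = 1.371 g
%KClO3 = 1.371 / 3.32 × 100 = 41.30%

41.3 %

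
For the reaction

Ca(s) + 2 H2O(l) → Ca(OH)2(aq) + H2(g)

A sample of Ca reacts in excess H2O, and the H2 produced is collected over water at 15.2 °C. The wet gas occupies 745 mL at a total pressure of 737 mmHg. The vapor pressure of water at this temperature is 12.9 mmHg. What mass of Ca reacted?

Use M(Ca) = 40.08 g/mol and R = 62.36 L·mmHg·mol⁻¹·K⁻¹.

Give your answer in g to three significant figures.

P(H2) = 737 − 12.9 = 724.1 mmHg
n(H2) = PV/RT = (724.1 × 0.7450) / (62.36 × 288.35) = 0.03000 mol
n(Ca) = (1/1) × 0.03000 = 0.03000 mol
m(Ca) = 0.03000 × 40.08 = 1.202 g

1.20 g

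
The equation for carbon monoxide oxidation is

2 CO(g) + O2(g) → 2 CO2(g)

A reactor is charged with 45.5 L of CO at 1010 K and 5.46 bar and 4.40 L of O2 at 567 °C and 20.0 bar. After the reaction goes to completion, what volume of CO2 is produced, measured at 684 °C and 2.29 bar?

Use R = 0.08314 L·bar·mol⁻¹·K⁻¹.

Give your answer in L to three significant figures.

n(CO) = PV/RT = (5.46 × 45.5) / (0.08314 × 1010) = 2.959 mol
n(O2) = PV/RT = (20.0 × 4.40) / (0.08314 × 840.15) = 1.260 mol
For 2.959 mol CO, stoichiometry requires (1/2) × 2.959 = 1.480 mol O2; 1.260 mol is available, so O2 is limiting.
n(CO2) = (2/1) × 1.260 = 2.520 mol
V(CO2) = nRT/P = 2.520 × 0.08314 × 957.15 / 2.29 = 87.57 L

87.6 L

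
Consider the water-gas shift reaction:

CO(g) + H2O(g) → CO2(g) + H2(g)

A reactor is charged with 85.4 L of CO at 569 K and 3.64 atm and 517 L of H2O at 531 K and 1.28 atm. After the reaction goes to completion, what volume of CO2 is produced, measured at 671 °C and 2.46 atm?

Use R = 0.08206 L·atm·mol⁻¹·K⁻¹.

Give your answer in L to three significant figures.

n(CO) = PV/RT = (3.64 × 85.4) / (0.08206 × 569) = 6.658 mol
n(H2O) = PV/RT = (1.28 × 517) / (0.08206 × 531) = 15.19 mol
For 6.658 mol CO, stoichiometry requires (1/1) × 6.658 = 6.658 mol H2O; 15.19 mol is available, so CO is limiting.
n(CO2) = (1/1) × 6.658 = 6.658 mol
V(CO2) = nRT/P = 6.658 × 0.08206 × 944.15 / 2.46 = 209.7 L

210 L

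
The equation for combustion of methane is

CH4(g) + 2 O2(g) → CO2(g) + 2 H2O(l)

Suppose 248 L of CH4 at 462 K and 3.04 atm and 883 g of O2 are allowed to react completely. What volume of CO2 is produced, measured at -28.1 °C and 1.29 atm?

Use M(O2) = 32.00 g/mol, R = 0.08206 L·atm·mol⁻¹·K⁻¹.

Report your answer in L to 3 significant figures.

n(CH4) = PV/RT = (3.04 × 248) / (0.08206 × 462) = 19.89 mol
n(O2) = 883 / 32.00 = 27.59 mol
For 19.89 mol CH4, stoichiometry requires (2/1) × 19.89 = 39.78 mol O2; 27.59 mol is available, so O2 is limiting.
n(CO2) = (1/2) × 27.59 = 13.79 mol
V(CO2) = nRT/P = 13.79 × 0.08206 × 245.05 / 1.29 = 215.0 L

215 L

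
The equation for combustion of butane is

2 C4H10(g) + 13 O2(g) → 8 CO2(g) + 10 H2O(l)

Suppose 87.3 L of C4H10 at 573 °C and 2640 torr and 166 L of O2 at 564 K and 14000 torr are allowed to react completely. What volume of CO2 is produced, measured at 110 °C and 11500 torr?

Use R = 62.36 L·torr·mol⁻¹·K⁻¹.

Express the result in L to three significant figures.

n(C4H10) = PV/RT = (2640 × 87.3) / (62.36 × 846.15) = 4.368 mol
n(O2) = PV/RT = (14000 × 166) / (62.36 × 564) = 66.08 mol
For 4.368 mol C4H10, stoichiometry requires (13/2) × 4.368 = 28.39 mol O2; 66.08 mol is available, so C4H10 is limiting.
n(CO2) = (8/2) × 4.368 = 17.47 mol
V(CO2) = nRT/P = 17.47 × 62.36 × 383.15 / 11500 = 36.30 L

36.3 L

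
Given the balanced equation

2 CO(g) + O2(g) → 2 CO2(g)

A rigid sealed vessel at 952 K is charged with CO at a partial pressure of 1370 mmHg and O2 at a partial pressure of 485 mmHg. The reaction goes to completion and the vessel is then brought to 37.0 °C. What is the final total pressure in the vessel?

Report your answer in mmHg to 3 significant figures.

446 mmHg

At constant V, partial pressures at 952 K are proportional to moles, so apply stoichiometry directly to pressures.
P(O2) required for 1370 mmHg of CO = (1/2) × 1370 = 685.0 mmHg; available 485 mmHg, so O2 is limiting.
P(CO) remaining = 1370 − (2/1) × 485 = 400.0 mmHg
P(gaseous products) = (2)/1 × 485 = 970.0 mmHg
P_total at 952 K = 400.0 + 970.0 = 1370 mmHg
Scaling to 37.0 °C: P = 1370 × 310.15/952 = 446.3 mmHg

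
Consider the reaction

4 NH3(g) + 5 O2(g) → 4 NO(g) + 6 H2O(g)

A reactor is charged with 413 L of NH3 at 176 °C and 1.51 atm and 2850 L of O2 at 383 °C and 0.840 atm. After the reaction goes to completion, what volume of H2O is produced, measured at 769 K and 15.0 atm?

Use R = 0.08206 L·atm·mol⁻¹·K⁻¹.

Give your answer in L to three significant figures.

107 L

n(NH3) = PV/RT = (1.51 × 413) / (0.08206 × 449.15) = 16.92 mol
n(O2) = PV/RT = (0.840 × 2850) / (0.08206 × 656.15) = 44.46 mol
For 16.92 mol NH3, stoichiometry requires (5/4) × 16.92 = 21.15 mol O2; 44.46 mol is available, so NH3 is limiting.
n(H2O) = (6/4) × 16.92 = 25.38 mol
V(H2O) = nRT/P = 25.38 × 0.08206 × 769 / 15.0 = 106.8 L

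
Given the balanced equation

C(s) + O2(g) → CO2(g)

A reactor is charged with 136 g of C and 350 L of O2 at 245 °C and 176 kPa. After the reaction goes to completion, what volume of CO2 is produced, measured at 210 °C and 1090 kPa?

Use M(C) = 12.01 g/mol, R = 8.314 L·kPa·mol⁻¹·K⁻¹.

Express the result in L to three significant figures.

n(C) = 136 / 12.01 = 11.32 mol
n(O2) = PV/RT = (176 × 350) / (8.314 × 518.15) = 14.30 mol
For 11.32 mol C, stoichiometry requires (1/1) × 11.32 = 11.32 mol O2; 14.30 mol is available, so C is limiting.
n(CO2) = (1/1) × 11.32 = 11.32 mol
V(CO2) = nRT/P = 11.32 × 8.314 × 483.15 / 1090 = 41.72 L

41.7 L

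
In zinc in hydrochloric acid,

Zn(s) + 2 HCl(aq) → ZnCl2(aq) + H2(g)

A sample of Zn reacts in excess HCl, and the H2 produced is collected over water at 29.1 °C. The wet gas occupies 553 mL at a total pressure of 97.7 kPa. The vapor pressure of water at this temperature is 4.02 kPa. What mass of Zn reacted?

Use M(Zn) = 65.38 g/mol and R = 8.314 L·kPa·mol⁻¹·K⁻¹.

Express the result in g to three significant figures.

1.35 g

P(H2) = 97.7 − 4.02 = 93.68 kPa
n(H2) = PV/RT = (93.68 × 0.5530) / (8.314 × 302.25) = 0.02062 mol
n(Zn) = (1/1) × 0.02062 = 0.02062 mol
m(Zn) = 0.02062 × 65.38 = 1.348 g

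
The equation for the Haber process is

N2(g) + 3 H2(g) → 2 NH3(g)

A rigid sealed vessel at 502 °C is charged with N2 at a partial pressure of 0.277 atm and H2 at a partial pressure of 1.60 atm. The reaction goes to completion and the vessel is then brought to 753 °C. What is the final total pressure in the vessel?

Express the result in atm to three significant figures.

1.75 atm

At constant V, partial pressures at 502 °C are proportional to moles, so apply stoichiometry directly to pressures.
P(H2) required for 0.277 atm of N2 = (3/1) × 0.277 = 0.8310 atm; available 1.60 atm, so N2 is limiting.
P(H2) remaining = 1.60 − (3/1) × 0.277 = 0.7690 atm
P(gaseous products) = (2)/1 × 0.277 = 0.5540 atm
P_total at 502 °C = 0.7690 + 0.5540 = 1.323 atm
Scaling to 753 °C: P = 1.323 × 1026.15/775.15 = 1.751 atm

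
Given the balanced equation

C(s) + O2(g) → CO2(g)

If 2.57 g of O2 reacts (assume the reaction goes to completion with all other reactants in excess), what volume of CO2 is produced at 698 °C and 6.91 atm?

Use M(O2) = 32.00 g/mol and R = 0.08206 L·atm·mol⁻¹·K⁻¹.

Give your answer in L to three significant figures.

0.926 L

n(O2) = 2.570 / 32.00 = 0.08031 mol
n(CO2) = (1/1) × 0.08031 = 0.08031 mol
V = nRT/P = 0.08031 × 0.08206 × 971.15 / 6.91 = 0.9262 L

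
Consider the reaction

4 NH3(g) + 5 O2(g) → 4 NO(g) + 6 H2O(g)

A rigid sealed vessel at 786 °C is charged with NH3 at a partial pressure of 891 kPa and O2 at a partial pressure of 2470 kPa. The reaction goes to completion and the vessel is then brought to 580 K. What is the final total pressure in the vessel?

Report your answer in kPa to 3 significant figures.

Because the vessel is rigid and T is held at 786 °C, work the stoichiometry in partial pressures (P_i = n_iRT/V).
P(O2) required for 891 kPa of NH3 = (5/4) × 891 = 1114 kPa; available 2470 kPa, so NH3 is limiting.
P(O2) remaining = 2470 − (5/4) × 891 = 1356 kPa
P(gaseous products) = (4+6)/4 × 891 = 2228 kPa
P_total at 786 °C = 1356 + 2228 = 3584 kPa
Scaling to 580 K: P = 3584 × 580/1059.15 = 1963 kPa

1960 kPa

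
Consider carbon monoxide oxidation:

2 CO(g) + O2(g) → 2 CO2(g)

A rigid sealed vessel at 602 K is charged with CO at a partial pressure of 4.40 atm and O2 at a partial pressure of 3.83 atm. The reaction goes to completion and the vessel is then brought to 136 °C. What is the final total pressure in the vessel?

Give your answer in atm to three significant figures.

4.10 atm

At constant V, partial pressures at 602 K are proportional to moles, so apply stoichiometry directly to pressures.
P(O2) required for 4.40 atm of CO = (1/2) × 4.40 = 2.200 atm; available 3.83 atm, so CO is limiting.
P(O2) remaining = 3.83 − (1/2) × 4.40 = 1.630 atm
P(gaseous products) = (2)/2 × 4.40 = 4.400 atm
P_total at 602 K = 1.630 + 4.400 = 6.030 atm
Scaling to 136 °C: P = 6.030 × 409.15/602 = 4.098 atm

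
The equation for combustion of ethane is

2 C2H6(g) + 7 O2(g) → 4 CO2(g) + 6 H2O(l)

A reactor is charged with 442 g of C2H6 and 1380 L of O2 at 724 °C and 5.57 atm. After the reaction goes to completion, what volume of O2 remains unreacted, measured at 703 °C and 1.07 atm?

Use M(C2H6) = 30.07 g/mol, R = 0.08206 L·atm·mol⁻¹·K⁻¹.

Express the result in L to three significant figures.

3180 L

n(C2H6) = 442 / 30.07 = 14.70 mol
n(O2) = PV/RT = (5.57 × 1380) / (0.08206 × 997.15) = 93.94 mol
For 14.70 mol C2H6, stoichiometry requires (7/2) × 14.70 = 51.45 mol O2; 93.94 mol is available, so C2H6 is limiting.
n(O2) consumed = (7/2) × 14.70 = 51.45 mol; remaining = 93.94 − 51.45 = 42.49 mol
V(O2) = nRT/P = 42.49 × 0.08206 × 976.15 / 1.07 = 3181 L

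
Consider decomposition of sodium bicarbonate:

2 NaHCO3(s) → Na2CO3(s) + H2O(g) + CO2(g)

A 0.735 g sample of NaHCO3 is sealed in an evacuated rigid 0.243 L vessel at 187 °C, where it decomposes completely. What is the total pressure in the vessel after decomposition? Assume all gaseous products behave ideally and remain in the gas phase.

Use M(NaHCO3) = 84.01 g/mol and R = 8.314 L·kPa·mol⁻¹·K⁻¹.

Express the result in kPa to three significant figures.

n(NaHCO3) = 0.735 / 84.01 = 0.008749 mol
n(gas produced) = (2/2) × 0.008749 = 0.008749 mol
P = nRT/V = 0.008749 × 8.314 × 460.15 / 0.243 = 137.7 kPa

138 kPa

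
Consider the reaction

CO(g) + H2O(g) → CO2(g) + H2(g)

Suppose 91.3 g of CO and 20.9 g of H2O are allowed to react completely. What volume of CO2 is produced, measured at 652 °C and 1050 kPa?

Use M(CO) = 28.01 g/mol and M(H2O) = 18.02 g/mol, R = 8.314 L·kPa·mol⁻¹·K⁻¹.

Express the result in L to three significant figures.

n(CO) = 91.3 / 28.01 = 3.260 mol
n(H2O) = 20.9 / 18.02 = 1.160 mol
For 3.260 mol CO, stoichiometry requires (1/1) × 3.260 = 3.260 mol H2O; 1.160 mol is available, so H2O is limiting.
n(CO2) = (1/1) × 1.160 = 1.160 mol
V(CO2) = nRT/P = 1.160 × 8.314 × 925.15 / 1050 = 8.497 L

8.50 L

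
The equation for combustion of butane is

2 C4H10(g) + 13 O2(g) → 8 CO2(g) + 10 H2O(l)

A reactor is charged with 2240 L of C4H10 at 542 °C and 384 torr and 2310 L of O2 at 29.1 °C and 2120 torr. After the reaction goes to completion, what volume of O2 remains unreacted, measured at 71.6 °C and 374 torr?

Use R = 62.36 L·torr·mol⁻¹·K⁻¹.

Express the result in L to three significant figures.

8610 L

n(C4H10) = PV/RT = (384 × 2240) / (62.36 × 815.15) = 16.92 mol
n(O2) = PV/RT = (2120 × 2310) / (62.36 × 302.25) = 259.8 mol
For 16.92 mol C4H10, stoichiometry requires (13/2) × 16.92 = 110.0 mol O2; 259.8 mol is available, so C4H10 is limiting.
n(O2) consumed = (13/2) × 16.92 = 110.0 mol; remaining = 259.8 − 110.0 = 149.8 mol
V(O2) = nRT/P = 149.8 × 62.36 × 344.75 / 374 = 8611 L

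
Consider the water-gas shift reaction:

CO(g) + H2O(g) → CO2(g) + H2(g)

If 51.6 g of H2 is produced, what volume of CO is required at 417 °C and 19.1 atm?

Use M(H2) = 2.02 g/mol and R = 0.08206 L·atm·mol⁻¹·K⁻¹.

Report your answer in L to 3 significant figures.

75.7 L

n(H2) = 51.60 / 2.02 = 25.54 mol
n(CO) = (1/1) × 25.54 = 25.54 mol
V = nRT/P = 25.54 × 0.08206 × 690.15 / 19.1 = 75.73 L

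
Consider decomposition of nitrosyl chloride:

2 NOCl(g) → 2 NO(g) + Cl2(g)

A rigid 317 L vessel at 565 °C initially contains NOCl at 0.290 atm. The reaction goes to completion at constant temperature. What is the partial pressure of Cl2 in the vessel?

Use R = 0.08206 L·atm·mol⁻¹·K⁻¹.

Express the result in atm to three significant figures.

n(NOCl)₀ = PV/RT = (0.290 × 317) / (0.08206 × 838.15) = 1.337 mol
n(Cl2) = (1/2) × 1.337 = 0.6685 mol
P(Cl2) = nRT/V = 0.6685 × 0.08206 × 838.15 / 317 = 0.1450 atm

0.145 atm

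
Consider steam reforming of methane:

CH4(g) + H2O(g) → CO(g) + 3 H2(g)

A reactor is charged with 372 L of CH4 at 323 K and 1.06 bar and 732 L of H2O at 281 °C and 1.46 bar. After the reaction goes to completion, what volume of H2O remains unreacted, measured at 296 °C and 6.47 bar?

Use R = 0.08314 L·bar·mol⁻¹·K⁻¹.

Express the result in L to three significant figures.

62.3 L

n(CH4) = PV/RT = (1.06 × 372) / (0.08314 × 323) = 14.68 mol
n(H2O) = PV/RT = (1.46 × 732) / (0.08314 × 554.15) = 23.20 mol
For 14.68 mol CH4, stoichiometry requires (1/1) × 14.68 = 14.68 mol H2O; 23.20 mol is available, so CH4 is limiting.
n(H2O) consumed = (1/1) × 14.68 = 14.68 mol; remaining = 23.20 − 14.68 = 8.520 mol
V(H2O) = nRT/P = 8.520 × 0.08314 × 569.15 / 6.47 = 62.31 L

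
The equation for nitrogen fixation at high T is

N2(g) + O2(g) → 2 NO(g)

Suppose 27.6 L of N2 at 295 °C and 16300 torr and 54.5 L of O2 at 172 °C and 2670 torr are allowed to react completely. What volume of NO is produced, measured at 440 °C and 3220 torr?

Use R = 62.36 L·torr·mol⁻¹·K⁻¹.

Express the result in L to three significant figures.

145 L

n(N2) = PV/RT = (16300 × 27.6) / (62.36 × 568.15) = 12.70 mol
n(O2) = PV/RT = (2670 × 54.5) / (62.36 × 445.15) = 5.242 mol
For 12.70 mol N2, stoichiometry requires (1/1) × 12.70 = 12.70 mol O2; 5.242 mol is available, so O2 is limiting.
n(NO) = (2/1) × 5.242 = 10.48 mol
V(NO) = nRT/P = 10.48 × 62.36 × 713.15 / 3220 = 144.7 L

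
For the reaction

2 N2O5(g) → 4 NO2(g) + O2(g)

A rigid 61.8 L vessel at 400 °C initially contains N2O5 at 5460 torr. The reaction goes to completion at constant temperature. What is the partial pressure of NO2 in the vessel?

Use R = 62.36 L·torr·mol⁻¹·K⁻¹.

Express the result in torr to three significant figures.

n(N2O5)₀ = PV/RT = (5460 × 61.8) / (62.36 × 673.15) = 8.038 mol
n(NO2) = (4/2) × 8.038 = 16.08 mol
P(NO2) = nRT/V = 16.08 × 62.36 × 673.15 / 61.8 = 10920 torr

10900 torr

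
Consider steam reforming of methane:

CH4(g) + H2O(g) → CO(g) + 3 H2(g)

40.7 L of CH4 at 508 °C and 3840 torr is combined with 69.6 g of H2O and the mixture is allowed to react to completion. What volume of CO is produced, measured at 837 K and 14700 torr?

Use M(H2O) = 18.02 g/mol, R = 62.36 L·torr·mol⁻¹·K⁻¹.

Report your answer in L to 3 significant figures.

11.4 L

n(CH4) = PV/RT = (3840 × 40.7) / (62.36 × 781.15) = 3.208 mol
n(H2O) = 69.6 / 18.02 = 3.862 mol
For 3.208 mol CH4, stoichiometry requires (1/1) × 3.208 = 3.208 mol H2O; 3.862 mol is available, so CH4 is limiting.
n(CO) = (1/1) × 3.208 = 3.208 mol
V(CO) = nRT/P = 3.208 × 62.36 × 837 / 14700 = 11.39 L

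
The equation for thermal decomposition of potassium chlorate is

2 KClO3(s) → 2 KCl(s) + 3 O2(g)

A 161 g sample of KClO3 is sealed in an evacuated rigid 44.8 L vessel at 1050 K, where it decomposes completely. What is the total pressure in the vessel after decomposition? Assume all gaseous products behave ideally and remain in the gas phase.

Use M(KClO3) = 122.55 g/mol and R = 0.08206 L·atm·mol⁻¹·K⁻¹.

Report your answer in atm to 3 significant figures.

3.79 atm

n(KClO3) = 161 / 122.55 = 1.314 mol
n(gas produced) = (3/2) × 1.314 = 1.971 mol
P = nRT/V = 1.971 × 0.08206 × 1050 / 44.8 = 3.791 atm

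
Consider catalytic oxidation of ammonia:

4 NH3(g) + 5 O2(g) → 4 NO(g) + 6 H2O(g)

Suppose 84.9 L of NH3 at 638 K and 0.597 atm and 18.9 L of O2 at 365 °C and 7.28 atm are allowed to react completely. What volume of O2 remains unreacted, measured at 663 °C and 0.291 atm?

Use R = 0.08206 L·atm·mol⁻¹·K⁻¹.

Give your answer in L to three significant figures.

n(NH3) = PV/RT = (0.597 × 84.9) / (0.08206 × 638) = 0.9681 mol
n(O2) = PV/RT = (7.28 × 18.9) / (0.08206 × 638.15) = 2.627 mol
For 0.9681 mol NH3, stoichiometry requires (5/4) × 0.9681 = 1.210 mol O2; 2.627 mol is available, so NH3 is limiting.
n(O2) consumed = (5/4) × 0.9681 = 1.210 mol; remaining = 2.627 − 1.210 = 1.417 mol
V(O2) = nRT/P = 1.417 × 0.08206 × 936.15 / 0.291 = 374.1 L

374 L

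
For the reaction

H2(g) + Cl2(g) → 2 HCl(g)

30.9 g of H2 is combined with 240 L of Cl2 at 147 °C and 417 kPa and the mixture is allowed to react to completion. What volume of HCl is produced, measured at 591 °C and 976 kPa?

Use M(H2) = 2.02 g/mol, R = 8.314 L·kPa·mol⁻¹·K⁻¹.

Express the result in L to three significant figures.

n(H2) = 30.9 / 2.02 = 15.30 mol
n(Cl2) = PV/RT = (417 × 240) / (8.314 × 420.15) = 28.65 mol
For 15.30 mol H2, stoichiometry requires (1/1) × 15.30 = 15.30 mol Cl2; 28.65 mol is available, so H2 is limiting.
n(HCl) = (2/1) × 15.30 = 30.60 mol
V(HCl) = nRT/P = 30.60 × 8.314 × 864.15 / 976 = 225.3 L

225 L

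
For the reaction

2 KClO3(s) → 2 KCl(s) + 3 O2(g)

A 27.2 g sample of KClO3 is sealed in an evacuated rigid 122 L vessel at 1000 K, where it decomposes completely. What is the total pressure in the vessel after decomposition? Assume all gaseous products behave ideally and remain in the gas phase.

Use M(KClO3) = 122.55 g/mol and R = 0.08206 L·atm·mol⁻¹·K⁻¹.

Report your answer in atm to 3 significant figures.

0.224 atm

n(KClO3) = 27.2 / 122.55 = 0.2220 mol
n(gas produced) = (3/2) × 0.2220 = 0.3330 mol
P = nRT/V = 0.3330 × 0.08206 × 1000 / 122 = 0.2240 atm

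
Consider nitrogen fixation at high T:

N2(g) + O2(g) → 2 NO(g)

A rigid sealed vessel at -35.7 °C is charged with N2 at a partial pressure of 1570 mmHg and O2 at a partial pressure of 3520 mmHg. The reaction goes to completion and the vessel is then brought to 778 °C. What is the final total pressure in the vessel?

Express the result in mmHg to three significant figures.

22500 mmHg

Because the vessel is rigid and T is held at -35.7 °C, work the stoichiometry in partial pressures (P_i = n_iRT/V).
P(O2) required for 1570 mmHg of N2 = (1/1) × 1570 = 1570 mmHg; available 3520 mmHg, so N2 is limiting.
P(O2) remaining = 3520 − (1/1) × 1570 = 1950 mmHg
P(gaseous products) = (2)/1 × 1570 = 3140 mmHg
P_total at -35.7 °C = 1950 + 3140 = 5090 mmHg
Scaling to 778 °C: P = 5090 × 1051.15/237.45 = 22530 mmHg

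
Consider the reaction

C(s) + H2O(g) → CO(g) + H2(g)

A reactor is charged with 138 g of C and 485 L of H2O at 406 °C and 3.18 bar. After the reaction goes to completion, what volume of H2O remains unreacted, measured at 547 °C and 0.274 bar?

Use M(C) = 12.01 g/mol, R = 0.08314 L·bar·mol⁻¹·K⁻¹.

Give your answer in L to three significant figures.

3940 L

n(C) = 138 / 12.01 = 11.49 mol
n(H2O) = PV/RT = (3.18 × 485) / (0.08314 × 679.15) = 27.31 mol
For 11.49 mol C, stoichiometry requires (1/1) × 11.49 = 11.49 mol H2O; 27.31 mol is available, so C is limiting.
n(H2O) consumed = (1/1) × 11.49 = 11.49 mol; remaining = 27.31 − 11.49 = 15.82 mol
V(H2O) = nRT/P = 15.82 × 0.08314 × 820.15 / 0.274 = 3937 L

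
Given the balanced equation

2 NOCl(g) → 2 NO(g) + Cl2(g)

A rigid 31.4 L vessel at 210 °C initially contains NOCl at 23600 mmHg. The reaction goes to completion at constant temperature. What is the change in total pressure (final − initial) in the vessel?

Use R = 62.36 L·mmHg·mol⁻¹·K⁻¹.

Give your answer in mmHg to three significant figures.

At constant T and V, P ∝ n(gas): 2 mol gas → 3 mol gas.
P_final = (3/2) × 23600 = 35400 mmHg; ΔP = 35400 − 23600 = 11800 mmHg

11800 mmHg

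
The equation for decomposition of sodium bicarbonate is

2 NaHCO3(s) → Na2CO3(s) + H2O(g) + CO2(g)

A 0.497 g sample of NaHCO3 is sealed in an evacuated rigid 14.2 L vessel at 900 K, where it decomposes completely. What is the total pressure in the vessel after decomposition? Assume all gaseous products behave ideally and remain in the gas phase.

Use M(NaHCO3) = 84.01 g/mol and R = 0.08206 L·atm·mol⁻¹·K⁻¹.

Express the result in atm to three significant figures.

0.0308 atm

n(NaHCO3) = 0.497 / 84.01 = 0.005916 mol
n(gas produced) = (2/2) × 0.005916 = 0.005916 mol
P = nRT/V = 0.005916 × 0.08206 × 900 / 14.2 = 0.03077 atm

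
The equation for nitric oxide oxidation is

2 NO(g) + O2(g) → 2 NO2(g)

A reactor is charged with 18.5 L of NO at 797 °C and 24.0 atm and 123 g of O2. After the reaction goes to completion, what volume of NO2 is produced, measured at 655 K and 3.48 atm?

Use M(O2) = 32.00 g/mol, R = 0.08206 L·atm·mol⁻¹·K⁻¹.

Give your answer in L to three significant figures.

78.1 L

n(NO) = PV/RT = (24.0 × 18.5) / (0.08206 × 1070.15) = 5.056 mol
n(O2) = 123 / 32.00 = 3.844 mol
For 5.056 mol NO, stoichiometry requires (1/2) × 5.056 = 2.528 mol O2; 3.844 mol is available, so NO is limiting.
n(NO2) = (2/2) × 5.056 = 5.056 mol
V(NO2) = nRT/P = 5.056 × 0.08206 × 655 / 3.48 = 78.09 L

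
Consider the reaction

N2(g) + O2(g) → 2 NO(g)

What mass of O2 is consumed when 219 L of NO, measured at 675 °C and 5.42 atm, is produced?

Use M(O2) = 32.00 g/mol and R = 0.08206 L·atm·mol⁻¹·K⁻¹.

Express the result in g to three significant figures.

244 g

n(NO) = PV/RT = (5.42 × 219) / (0.08206 × 948.15) = 15.26 mol
n(O2) = (1/2) × 15.26 = 7.630 mol
m(O2) = 7.630 × 32.00 = 244.2 g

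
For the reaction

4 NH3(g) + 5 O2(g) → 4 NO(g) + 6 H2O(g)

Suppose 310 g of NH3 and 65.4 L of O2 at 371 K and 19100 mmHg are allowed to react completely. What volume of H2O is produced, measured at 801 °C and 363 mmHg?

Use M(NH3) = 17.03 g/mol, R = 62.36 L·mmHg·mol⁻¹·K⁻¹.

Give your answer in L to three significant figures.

n(NH3) = 310 / 17.03 = 18.20 mol
n(O2) = PV/RT = (19100 × 65.4) / (62.36 × 371) = 53.99 mol
For 18.20 mol NH3, stoichiometry requires (5/4) × 18.20 = 22.75 mol O2; 53.99 mol is available, so NH3 is limiting.
n(H2O) = (6/4) × 18.20 = 27.30 mol
V(H2O) = nRT/P = 27.30 × 62.36 × 1074.15 / 363 = 5038 L

5040 L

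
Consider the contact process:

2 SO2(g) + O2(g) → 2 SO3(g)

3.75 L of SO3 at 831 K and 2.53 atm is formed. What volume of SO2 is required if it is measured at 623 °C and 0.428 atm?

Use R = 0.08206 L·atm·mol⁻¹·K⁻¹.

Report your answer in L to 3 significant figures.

n(SO3) = PV/RT = (2.53 × 3.75) / (0.08206 × 831) = 0.1391 mol
n(SO2) = (2/2) × 0.1391 = 0.1391 mol
V = nRT/P = 0.1391 × 0.08206 × 896.15 / 0.428 = 23.90 L

23.9 L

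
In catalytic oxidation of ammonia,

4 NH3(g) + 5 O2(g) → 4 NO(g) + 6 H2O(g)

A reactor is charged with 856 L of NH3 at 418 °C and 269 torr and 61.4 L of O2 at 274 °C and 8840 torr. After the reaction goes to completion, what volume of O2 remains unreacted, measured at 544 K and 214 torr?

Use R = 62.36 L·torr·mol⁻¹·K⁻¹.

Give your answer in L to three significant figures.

n(NH3) = PV/RT = (269 × 856) / (62.36 × 691.15) = 5.343 mol
n(O2) = PV/RT = (8840 × 61.4) / (62.36 × 547.15) = 15.91 mol
For 5.343 mol NH3, stoichiometry requires (5/4) × 5.343 = 6.679 mol O2; 15.91 mol is available, so NH3 is limiting.
n(O2) consumed = (5/4) × 5.343 = 6.679 mol; remaining = 15.91 − 6.679 = 9.231 mol
V(O2) = nRT/P = 9.231 × 62.36 × 544 / 214 = 1463 L

1460 L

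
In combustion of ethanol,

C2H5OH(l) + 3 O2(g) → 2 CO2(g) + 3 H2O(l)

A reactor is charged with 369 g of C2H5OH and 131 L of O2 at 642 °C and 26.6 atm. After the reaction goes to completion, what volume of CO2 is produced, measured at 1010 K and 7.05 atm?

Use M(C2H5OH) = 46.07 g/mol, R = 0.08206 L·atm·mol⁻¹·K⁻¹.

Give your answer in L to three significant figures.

n(C2H5OH) = 369 / 46.07 = 8.010 mol
n(O2) = PV/RT = (26.6 × 131) / (0.08206 × 915.15) = 46.40 mol
For 8.010 mol C2H5OH, stoichiometry requires (3/1) × 8.010 = 24.03 mol O2; 46.40 mol is available, so C2H5OH is limiting.
n(CO2) = (2/1) × 8.010 = 16.02 mol
V(CO2) = nRT/P = 16.02 × 0.08206 × 1010 / 7.05 = 188.3 L

188 L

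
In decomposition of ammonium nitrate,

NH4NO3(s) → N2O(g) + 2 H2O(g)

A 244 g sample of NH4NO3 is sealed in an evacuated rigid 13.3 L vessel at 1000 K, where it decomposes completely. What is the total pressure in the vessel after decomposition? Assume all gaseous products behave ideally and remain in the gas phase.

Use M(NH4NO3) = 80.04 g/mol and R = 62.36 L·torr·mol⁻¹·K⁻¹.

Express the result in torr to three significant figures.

42900 torr

n(NH4NO3) = 244 / 80.04 = 3.048 mol
n(gas produced) = (3/1) × 3.048 = 9.144 mol
P = nRT/V = 9.144 × 62.36 × 1000 / 13.3 = 42870 torr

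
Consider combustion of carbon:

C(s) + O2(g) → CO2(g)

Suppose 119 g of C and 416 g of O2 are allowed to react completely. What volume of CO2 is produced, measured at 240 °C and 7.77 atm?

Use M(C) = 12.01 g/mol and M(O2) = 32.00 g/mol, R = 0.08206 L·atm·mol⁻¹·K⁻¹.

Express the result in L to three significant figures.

n(C) = 119 / 12.01 = 9.908 mol
n(O2) = 416 / 32.00 = 13.00 mol
For 9.908 mol C, stoichiometry requires (1/1) × 9.908 = 9.908 mol O2; 13.00 mol is available, so C is limiting.
n(CO2) = (1/1) × 9.908 = 9.908 mol
V(CO2) = nRT/P = 9.908 × 0.08206 × 513.15 / 7.77 = 53.70 L

53.7 L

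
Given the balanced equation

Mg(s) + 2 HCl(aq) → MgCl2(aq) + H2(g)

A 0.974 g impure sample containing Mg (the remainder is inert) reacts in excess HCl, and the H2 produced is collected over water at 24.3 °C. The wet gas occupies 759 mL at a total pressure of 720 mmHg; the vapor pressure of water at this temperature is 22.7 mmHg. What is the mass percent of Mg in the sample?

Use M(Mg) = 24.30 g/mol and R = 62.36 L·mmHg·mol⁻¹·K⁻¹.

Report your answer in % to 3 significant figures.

P(H2) = 720 − 22.7 = 697.3 mmHg
n(H2) = PV/RT = (697.3 × 0.7590) / (62.36 × 297.45) = 0.02853 mol
n(Mg) = (1/1) × 0.02853 = 0.02853 mol
m(Mg) = 0.02853 × 24.30 = 0.6933 g
%Mg = 0.6933 / 0.974 × 100 = 71.18%

71.2 %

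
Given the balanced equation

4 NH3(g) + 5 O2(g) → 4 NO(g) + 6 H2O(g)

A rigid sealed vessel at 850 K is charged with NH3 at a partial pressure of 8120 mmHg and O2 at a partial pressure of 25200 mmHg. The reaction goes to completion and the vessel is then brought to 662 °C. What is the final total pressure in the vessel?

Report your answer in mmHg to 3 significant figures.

38900 mmHg

Because the vessel is rigid and T is held at 850 K, work the stoichiometry in partial pressures (P_i = n_iRT/V).
P(O2) required for 8120 mmHg of NH3 = (5/4) × 8120 = 10150 mmHg; available 25200 mmHg, so NH3 is limiting.
P(O2) remaining = 25200 − (5/4) × 8120 = 15050 mmHg
P(gaseous products) = (4+6)/4 × 8120 = 20300 mmHg
P_total at 850 K = 15050 + 20300 = 35350 mmHg
Scaling to 662 °C: P = 35350 × 935.15/850 = 38890 mmHg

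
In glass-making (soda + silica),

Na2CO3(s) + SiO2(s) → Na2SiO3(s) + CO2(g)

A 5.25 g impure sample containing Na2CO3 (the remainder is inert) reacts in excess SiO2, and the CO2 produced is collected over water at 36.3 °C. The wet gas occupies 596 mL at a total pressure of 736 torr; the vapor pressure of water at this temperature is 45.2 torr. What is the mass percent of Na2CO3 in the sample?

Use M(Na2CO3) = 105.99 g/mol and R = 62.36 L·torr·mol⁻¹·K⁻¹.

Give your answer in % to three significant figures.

43.1 %

P(CO2) = 736 − 45.2 = 690.8 torr
n(CO2) = PV/RT = (690.8 × 0.5960) / (62.36 × 309.45) = 0.02134 mol
n(Na2CO3) = (1/1) × 0.02134 = 0.02134 mol
m(Na2CO3) = 0.02134 × 105.99 = 2.262 g
%Na2CO3 = 2.262 / 5.25 × 100 = 43.09%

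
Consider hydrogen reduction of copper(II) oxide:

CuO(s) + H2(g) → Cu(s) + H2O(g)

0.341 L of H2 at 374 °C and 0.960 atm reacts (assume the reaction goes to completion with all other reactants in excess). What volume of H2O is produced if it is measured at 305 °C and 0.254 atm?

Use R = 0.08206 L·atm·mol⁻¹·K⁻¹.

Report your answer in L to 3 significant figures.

n(H2) = PV/RT = (0.960 × 0.341) / (0.08206 × 647.15) = 0.006164 mol
n(H2O) = (1/1) × 0.006164 = 0.006164 mol
V = nRT/P = 0.006164 × 0.08206 × 578.15 / 0.254 = 1.151 L

1.15 L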